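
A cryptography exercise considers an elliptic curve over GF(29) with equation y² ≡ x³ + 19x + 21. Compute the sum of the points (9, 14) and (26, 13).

(22, 26)

(9, 14) + (26, 13). λ = (13 - 14)/(26 - 9) ≡ 28/17 mod 29. 17⁻¹ ≡ 12 (mod 29), so λ ≡ 17.
  x = λ² - 9 - 26 = 289 - 35 ≡ 22; y = λ·(9 - 22) - 14 ≡ 26. → (22, 26)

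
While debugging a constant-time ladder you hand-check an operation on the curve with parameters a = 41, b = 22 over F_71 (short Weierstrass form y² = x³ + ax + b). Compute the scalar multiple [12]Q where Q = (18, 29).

(34, 45)

Double-and-add on 12 = (1100)₂. Start with Q = (18, 29) for the leading 1-bit.
double: tangent at (18, 29): λ = (3·18² + 41)/(2·29) ≡ 19/58. 58⁻¹ ≡ 60 (mod 71), so λ ≡ 19·60 ≡ 4.
  x = λ² - 18 - 18 = 16 - 36 ≡ 51; y = λ·(18 - 51) - 29 ≡ 52. → (51, 52)
add Q: (51, 52) + (18, 29). λ = (29 - 52)/(18 - 51) ≡ 48/38 mod 71. 38⁻¹ ≡ 43 (mod 71), so λ ≡ 5.
  x = λ² - 51 - 18 = 25 - 69 ≡ 27; y = λ·(51 - 27) - 52 ≡ 68. → (27, 68)
double: tangent at (27, 68): λ = (3·27² + 41)/(2·68) ≡ 27/65. 65⁻¹ ≡ 59 (mod 71), so λ ≡ 27·59 ≡ 31.
  x = λ² - 27 - 27 = 961 - 54 ≡ 55; y = λ·(27 - 55) - 68 ≡ 58. → (55, 58)
double: tangent at (55, 58): λ = (3·55² + 41)/(2·58) ≡ 28/45. 45⁻¹ ≡ 30 (mod 71), so λ ≡ 28·30 ≡ 59.
  x = λ² - 55 - 55 = 3481 - 110 ≡ 34; y = λ·(55 - 34) - 58 ≡ 45. → (34, 45)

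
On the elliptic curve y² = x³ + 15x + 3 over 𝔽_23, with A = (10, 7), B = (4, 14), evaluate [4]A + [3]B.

(20, 0)

First 4A:
Double-and-add on 4 = (100)₂. Start with A = (10, 7) for the leading 1-bit.
double: tangent at (10, 7): λ = (3·10² + 15)/(2·7) ≡ 16/14. 14⁻¹ ≡ 5 (mod 23), so λ ≡ 16·5 ≡ 11.
  x = λ² - 10 - 10 = 121 - 20 ≡ 9; y = λ·(10 - 9) - 7 ≡ 4. → (9, 4)
double: tangent at (9, 4): λ = (3·9² + 15)/(2·4) ≡ 5/8. 8⁻¹ ≡ 3 (mod 23), so λ ≡ 5·3 ≡ 15.
  x = λ² - 9 - 9 = 225 - 18 ≡ 0; y = λ·(9 - 0) - 4 ≡ 16. → (0, 16)
4A = (0, 16).
Next 3B:
Repeated addition: build up to 3B.
2B: tangent at (4, 14): λ = (3·4² + 15)/(2·14) ≡ 17/5. 5⁻¹ ≡ 14 (mod 23), so λ ≡ 17·14 ≡ 8.
  x = λ² - 4 - 4 = 64 - 8 ≡ 10; y = λ·(4 - 10) - 14 ≡ 7. → (10, 7)
3B: (10, 7) + (4, 14). λ = (14 - 7)/(4 - 10) ≡ 7/17 mod 23. 17⁻¹ ≡ 19 (mod 23), so λ ≡ 18.
  x = λ² - 10 - 4 = 324 - 14 ≡ 11; y = λ·(10 - 11) - 7 ≡ 21. → (11, 21)
3B = (11, 21).
Finally 4A + 3B:
(0, 16) + (11, 21). λ = (21 - 16)/(11 - 0) ≡ 5/11 mod 23. 11⁻¹ ≡ 21 (mod 23), so λ ≡ 13.
  x = λ² - 0 - 11 = 169 - 11 ≡ 20; y = λ·(0 - 20) - 16 ≡ 0. → (20, 0)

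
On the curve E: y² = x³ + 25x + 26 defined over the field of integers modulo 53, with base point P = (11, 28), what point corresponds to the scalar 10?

(28, 43)

Double-and-add on 10 = (1010)₂. Start with P = (11, 28) for the leading 1-bit.
double: tangent at (11, 28): λ = (3·11² + 25)/(2·28) ≡ 17/3. 3⁻¹ ≡ 18 (mod 53), so λ ≡ 17·18 ≡ 41.
  x = λ² - 11 - 11 = 1681 - 22 ≡ 16; y = λ·(11 - 16) - 28 ≡ 32. → (16, 32)
double: tangent at (16, 32): λ = (3·16² + 25)/(2·32) ≡ 51/11. 11⁻¹ ≡ 29 (mod 53), so λ ≡ 51·29 ≡ 48.
  x = λ² - 16 - 16 = 2304 - 32 ≡ 46; y = λ·(16 - 46) - 32 ≡ 12. → (46, 12)
add P: (46, 12) + (11, 28). λ = (28 - 12)/(11 - 46) ≡ 16/18 mod 53. 18⁻¹ ≡ 3 (mod 53) since 18·3 = 54 ≡ 1, so λ ≡ 48.
  x = λ² - 46 - 11 = 2304 - 57 ≡ 21; y = λ·(46 - 21) - 12 ≡ 22. → (21, 22)
double: tangent at (21, 22): λ = (3·21² + 25)/(2·22) ≡ 23/44. 44⁻¹ ≡ 47 (mod 53) since 44·47 = 2068 ≡ 1, so λ ≡ 23·47 ≡ 21.
  x = λ² - 21 - 21 = 441 - 42 ≡ 28; y = λ·(21 - 28) - 22 ≡ 43. → (28, 43)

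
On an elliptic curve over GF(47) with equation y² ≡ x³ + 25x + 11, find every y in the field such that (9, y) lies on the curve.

5, 42

x³ + 25x + 11 = 965 ≡ 25 (mod 47).
Square roots of 25 mod 47: 5 and 42 (since 5² = 25 ≡ 25).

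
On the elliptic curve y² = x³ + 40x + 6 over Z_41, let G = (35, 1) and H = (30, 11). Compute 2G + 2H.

(8, 31)

First 2G:
Repeated addition: build up to 2G.
2G: tangent at (35, 1): λ = (3·35² + 40)/(2·1) ≡ 25/2. 2⁻¹ ≡ 21 (mod 41) since 2·21 = 42 ≡ 1, so λ ≡ 25·21 ≡ 33.
  x = λ² - 35 - 35 = 1089 - 70 ≡ 35; y = λ·(35 - 35) - 1 ≡ 40. → (35, 40)
2G = (35, 40).
Next 2H:
Repeated addition: build up to 2H.
2H: tangent at (30, 11): λ = (3·30² + 40)/(2·11) ≡ 34/22. 22⁻¹ ≡ 28 (mod 41) since 22·28 = 616 ≡ 1, so λ ≡ 34·28 ≡ 9.
  x = λ² - 30 - 30 = 81 - 60 ≡ 21; y = λ·(30 - 21) - 11 ≡ 29. → (21, 29)
2H = (21, 29).
Finally 2G + 2H:
(35, 40) + (21, 29). λ = (29 - 40)/(21 - 35) ≡ 30/27 mod 41. 27⁻¹ ≡ 38 (mod 41), so λ ≡ 33.
  x = λ² - 35 - 21 = 1089 - 56 ≡ 8; y = λ·(35 - 8) - 40 ≡ 31. → (8, 31)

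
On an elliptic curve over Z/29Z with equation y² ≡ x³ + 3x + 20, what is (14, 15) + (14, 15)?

(6, 15)

tangent at (14, 15): λ = (3·14² + 3)/(2·15) ≡ 11/1. 1⁻¹ ≡ 1 (mod 29) since 1·1 = 1 ≡ 1, so λ ≡ 11·1 ≡ 11.
  x = λ² - 14 - 14 = 121 - 28 ≡ 6; y = λ·(14 - 6) - 15 ≡ 15. → (6, 15)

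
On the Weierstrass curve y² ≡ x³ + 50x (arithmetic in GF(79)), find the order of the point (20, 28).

2P: tangent at (20, 28): λ = (3·20² + 50)/(2·28) ≡ 65/56. 56⁻¹ ≡ 24 (mod 79) since 56·24 = 1344 ≡ 1, so λ ≡ 65·24 ≡ 59.
  x = λ² - 20 - 20 = 3481 - 40 ≡ 44; y = λ·(20 - 44) - 28 ≡ 57. → (44, 57)
3P: (44, 57) + (20, 28). λ = (28 - 57)/(20 - 44) ≡ 50/55 mod 79. 55⁻¹ ≡ 23 (mod 79), so λ ≡ 44.
  x = λ² - 44 - 20 = 1936 - 64 ≡ 55; y = λ·(44 - 55) - 57 ≡ 12. → (55, 12)
4P: (55, 12) + (20, 28). λ = (28 - 12)/(20 - 55) ≡ 16/44 mod 79. 44⁻¹ ≡ 9 (mod 79), so λ ≡ 65.
  x = λ² - 55 - 20 = 4225 - 75 ≡ 42; y = λ·(55 - 42) - 12 ≡ 43. → (42, 43)
5P: (42, 43) + (20, 28). λ = (28 - 43)/(20 - 42) ≡ 64/57 mod 79. 57⁻¹ ≡ 61 (mod 79), so λ ≡ 33.
  x = λ² - 42 - 20 = 1089 - 62 ≡ 0; y = λ·(42 - 0) - 43 ≡ 0. → (0, 0)
6P: (0, 0) + (20, 28). λ = (28 - 0)/(20 - 0) ≡ 28/20 mod 79. 20⁻¹ ≡ 4 (mod 79) since 20·4 = 80 ≡ 1, so λ ≡ 33.
  x = λ² - 0 - 20 = 1089 - 20 ≡ 42; y = λ·(0 - 42) - 0 ≡ 36. → (42, 36)
7P: (42, 36) + (20, 28). λ = (28 - 36)/(20 - 42) ≡ 71/57 mod 79. 57⁻¹ ≡ 61 (mod 79), so λ ≡ 65.
  x = λ² - 42 - 20 = 4225 - 62 ≡ 55; y = λ·(42 - 55) - 36 ≡ 67. → (55, 67)
8P: (55, 67) + (20, 28). λ = (28 - 67)/(20 - 55) ≡ 40/44 mod 79. 44⁻¹ ≡ 9 (mod 79) since 44·9 = 396 ≡ 1, so λ ≡ 44.
  x = λ² - 55 - 20 = 1936 - 75 ≡ 44; y = λ·(55 - 44) - 67 ≡ 22. → (44, 22)
9P: (44, 22) + (20, 28). λ = (28 - 22)/(20 - 44) ≡ 6/55 mod 79. 55⁻¹ ≡ 23 (mod 79), so λ ≡ 59.
  x = λ² - 44 - 20 = 3481 - 64 ≡ 20; y = λ·(44 - 20) - 22 ≡ 51. → (20, 51)
10P: (20, 51) + (20, 28): same x and y₁ ≡ -y₂, so the sum is 𝒪.
10P = 𝒪, so the order is 10.

10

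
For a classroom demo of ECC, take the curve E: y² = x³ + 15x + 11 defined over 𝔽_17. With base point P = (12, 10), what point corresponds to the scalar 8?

(3, 7)

Double-and-add on 8 = (1000)₂. Start with P = (12, 10) for the leading 1-bit.
double: tangent at (12, 10): λ = (3·12² + 15)/(2·10) ≡ 5/3. 3⁻¹ ≡ 6 (mod 17), so λ ≡ 5·6 ≡ 13.
  x = λ² - 12 - 12 = 169 - 24 ≡ 9; y = λ·(12 - 9) - 10 ≡ 12. → (9, 12)
double: tangent at (9, 12): λ = (3·9² + 15)/(2·12) ≡ 3/7. 7⁻¹ ≡ 5 (mod 17), so λ ≡ 3·5 ≡ 15.
  x = λ² - 9 - 9 = 225 - 18 ≡ 3; y = λ·(9 - 3) - 12 ≡ 10. → (3, 10)
double: tangent at (3, 10): λ = (3·3² + 15)/(2·10) ≡ 8/3. 3⁻¹ ≡ 6 (mod 17), so λ ≡ 8·6 ≡ 14.
  x = λ² - 3 - 3 = 196 - 6 ≡ 3; y = λ·(3 - 3) - 10 ≡ 7. → (3, 7)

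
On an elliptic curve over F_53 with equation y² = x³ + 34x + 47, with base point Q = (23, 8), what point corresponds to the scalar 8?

Double-and-add on 8 = (1000)₂. Start with Q = (23, 8) for the leading 1-bit.
double: tangent at (23, 8): λ = (3·23² + 34)/(2·8) ≡ 31/16. 16⁻¹ ≡ 10 (mod 53), so λ ≡ 31·10 ≡ 45.
  x = λ² - 23 - 23 = 2025 - 46 ≡ 18; y = λ·(23 - 18) - 8 ≡ 5. → (18, 5)
double: tangent at (18, 5): λ = (3·18² + 34)/(2·5) ≡ 52/10. 10⁻¹ ≡ 16 (mod 53), so λ ≡ 52·16 ≡ 37.
  x = λ² - 18 - 18 = 1369 - 36 ≡ 8; y = λ·(18 - 8) - 5 ≡ 47. → (8, 47)
double: tangent at (8, 47): λ = (3·8² + 34)/(2·47) ≡ 14/41. 41⁻¹ ≡ 22 (mod 53) since 41·22 = 902 ≡ 1, so λ ≡ 14·22 ≡ 43.
  x = λ² - 8 - 8 = 1849 - 16 ≡ 31; y = λ·(8 - 31) - 47 ≡ 24. → (31, 24)

(31, 24)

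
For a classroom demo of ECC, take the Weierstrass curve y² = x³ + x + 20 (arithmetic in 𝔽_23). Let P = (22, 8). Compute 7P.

(6, 9)

Double-and-add on 7 = (111)₂. Start with P = (22, 8) for the leading 1-bit.
double: tangent at (22, 8): λ = (3·22² + 1)/(2·8) ≡ 4/16. 16⁻¹ ≡ 13 (mod 23) since 16·13 = 208 ≡ 1, so λ ≡ 4·13 ≡ 6.
  x = λ² - 22 - 22 = 36 - 44 ≡ 15; y = λ·(22 - 15) - 8 ≡ 11. → (15, 11)
add P: (15, 11) + (22, 8). λ = (8 - 11)/(22 - 15) ≡ 20/7 mod 23. 7⁻¹ ≡ 10 (mod 23) since 7·10 = 70 ≡ 1, so λ ≡ 16.
  x = λ² - 15 - 22 = 256 - 37 ≡ 12; y = λ·(15 - 12) - 11 ≡ 14. → (12, 14)
double: tangent at (12, 14): λ = (3·12² + 1)/(2·14) ≡ 19/5. 5⁻¹ ≡ 14 (mod 23), so λ ≡ 19·14 ≡ 13.
  x = λ² - 12 - 12 = 169 - 24 ≡ 7; y = λ·(12 - 7) - 14 ≡ 5. → (7, 5)
add P: (7, 5) + (22, 8). λ = (8 - 5)/(22 - 7) ≡ 3/15 mod 23. 15⁻¹ ≡ 20 (mod 23), so λ ≡ 14.
  x = λ² - 7 - 22 = 196 - 29 ≡ 6; y = λ·(7 - 6) - 5 ≡ 9. → (6, 9)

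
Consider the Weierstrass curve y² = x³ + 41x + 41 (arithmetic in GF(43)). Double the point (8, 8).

tangent at (8, 8): λ = (3·8² + 41)/(2·8) ≡ 18/16. 16⁻¹ ≡ 35 (mod 43), so λ ≡ 18·35 ≡ 28.
  x = λ² - 8 - 8 = 784 - 16 ≡ 37; y = λ·(8 - 37) - 8 ≡ 40. → (37, 40)

(37, 40)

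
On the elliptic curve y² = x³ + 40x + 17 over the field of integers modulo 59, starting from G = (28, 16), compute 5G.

Repeated addition: build up to 5G.
2G: tangent at (28, 16): λ = (3·28² + 40)/(2·16) ≡ 32/32. 32⁻¹ ≡ 24 (mod 59) since 32·24 = 768 ≡ 1, so λ ≡ 32·24 ≡ 1.
  x = λ² - 28 - 28 = 1 - 56 ≡ 4; y = λ·(28 - 4) - 16 ≡ 8. → (4, 8)
3G: (4, 8) + (28, 16). λ = (16 - 8)/(28 - 4) ≡ 8/24 mod 59. 24⁻¹ ≡ 32 (mod 59), so λ ≡ 20.
  x = λ² - 4 - 28 = 400 - 32 ≡ 14; y = λ·(4 - 14) - 8 ≡ 28. → (14, 28)
4G: (14, 28) + (28, 16). λ = (16 - 28)/(28 - 14) ≡ 47/14 mod 59. 14⁻¹ ≡ 38 (mod 59), so λ ≡ 16.
  x = λ² - 14 - 28 = 256 - 42 ≡ 37; y = λ·(14 - 37) - 28 ≡ 17. → (37, 17)
5G: (37, 17) + (28, 16). λ = (16 - 17)/(28 - 37) ≡ 58/50 mod 59. 50⁻¹ ≡ 13 (mod 59) since 50·13 = 650 ≡ 1, so λ ≡ 46.
  x = λ² - 37 - 28 = 2116 - 65 ≡ 45; y = λ·(37 - 45) - 17 ≡ 28. → (45, 28)

(45, 28)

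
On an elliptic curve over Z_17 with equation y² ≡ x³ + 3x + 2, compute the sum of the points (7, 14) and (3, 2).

(7, 14) + (3, 2). λ = (2 - 14)/(3 - 7) ≡ 5/13 mod 17. 13⁻¹ ≡ 4 (mod 17) since 13·4 = 52 ≡ 1, so λ ≡ 3.
  x = λ² - 7 - 3 = 9 - 10 ≡ 16; y = λ·(7 - 16) - 14 ≡ 10. → (16, 10)

(16, 10)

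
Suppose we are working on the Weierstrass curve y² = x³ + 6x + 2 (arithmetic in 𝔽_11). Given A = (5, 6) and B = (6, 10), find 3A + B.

(5, 6)

First 3A:
Repeated addition: build up to 3A.
2A: tangent at (5, 6): λ = (3·5² + 6)/(2·6) ≡ 4/1. 1⁻¹ ≡ 1 (mod 11), so λ ≡ 4·1 ≡ 4.
  x = λ² - 5 - 5 = 16 - 10 ≡ 6; y = λ·(5 - 6) - 6 ≡ 1. → (6, 1)
3A: (6, 1) + (5, 6). λ = (6 - 1)/(5 - 6) ≡ 5/10 mod 11. 10⁻¹ ≡ 10 (mod 11), so λ ≡ 6.
  x = λ² - 6 - 5 = 36 - 11 ≡ 3; y = λ·(6 - 3) - 1 ≡ 6. → (3, 6)
3A = (3, 6).
Finally 3A + B:
(3, 6) + (6, 10). λ = (10 - 6)/(6 - 3) ≡ 4/3 mod 11. 3⁻¹ ≡ 4 (mod 11), so λ ≡ 5.
  x = λ² - 3 - 6 = 25 - 9 ≡ 5; y = λ·(3 - 5) - 6 ≡ 6. → (5, 6)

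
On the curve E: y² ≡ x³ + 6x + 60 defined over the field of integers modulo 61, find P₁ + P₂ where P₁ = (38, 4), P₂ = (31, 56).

(31, 5)

(38, 4) + (31, 56). λ = (56 - 4)/(31 - 38) ≡ 52/54 mod 61. 54⁻¹ ≡ 26 (mod 61) since 54·26 = 1404 ≡ 1, so λ ≡ 10.
  x = λ² - 38 - 31 = 100 - 69 ≡ 31; y = λ·(38 - 31) - 4 ≡ 5. → (31, 5)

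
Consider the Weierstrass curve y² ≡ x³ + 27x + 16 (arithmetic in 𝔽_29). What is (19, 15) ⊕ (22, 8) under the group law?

(16, 7)

(19, 15) + (22, 8). λ = (8 - 15)/(22 - 19) ≡ 22/3 mod 29. 3⁻¹ ≡ 10 (mod 29), so λ ≡ 17.
  x = λ² - 19 - 22 = 289 - 41 ≡ 16; y = λ·(19 - 16) - 15 ≡ 7. → (16, 7)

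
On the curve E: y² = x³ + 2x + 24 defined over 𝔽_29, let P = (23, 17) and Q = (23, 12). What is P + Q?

O

The two points share x = 23 and their y-coordinates satisfy 17 + 12 ≡ 0 (mod 29), so they are inverses. Their sum is ∞.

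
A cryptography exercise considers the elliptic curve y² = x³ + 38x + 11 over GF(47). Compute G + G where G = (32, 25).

tangent at (32, 25): λ = (3·32² + 38)/(2·25) ≡ 8/3. 3⁻¹ ≡ 16 (mod 47), so λ ≡ 8·16 ≡ 34.
  x = λ² - 32 - 32 = 1156 - 64 ≡ 11; y = λ·(32 - 11) - 25 ≡ 31. → (11, 31)

(11, 31)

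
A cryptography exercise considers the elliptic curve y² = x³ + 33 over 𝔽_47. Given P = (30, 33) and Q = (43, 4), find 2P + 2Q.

(23, 11)

First 2P:
Repeated addition: build up to 2P.
2P: tangent at (30, 33): λ = (3·30² + 0)/(2·33) ≡ 21/19. 19⁻¹ ≡ 5 (mod 47), so λ ≡ 21·5 ≡ 11.
  x = λ² - 30 - 30 = 121 - 60 ≡ 14; y = λ·(30 - 14) - 33 ≡ 2. → (14, 2)
2P = (14, 2).
Next 2Q:
Repeated addition: build up to 2Q.
2Q: tangent at (43, 4): λ = (3·43² + 0)/(2·4) ≡ 1/8. 8⁻¹ ≡ 6 (mod 47) since 8·6 = 48 ≡ 1, so λ ≡ 1·6 ≡ 6.
  x = λ² - 43 - 43 = 36 - 86 ≡ 44; y = λ·(43 - 44) - 4 ≡ 37. → (44, 37)
2Q = (44, 37).
Finally 2P + 2Q:
(14, 2) + (44, 37). λ = (37 - 2)/(44 - 14) ≡ 35/30 mod 47. 30⁻¹ ≡ 11 (mod 47), so λ ≡ 9.
  x = λ² - 14 - 44 = 81 - 58 ≡ 23; y = λ·(14 - 23) - 2 ≡ 11. → (23, 11)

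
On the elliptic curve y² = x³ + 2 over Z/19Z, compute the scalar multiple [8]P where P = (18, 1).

(6, 16)

Repeated addition: build up to 8P.
2P: tangent at (18, 1): λ = (3·18² + 0)/(2·1) ≡ 3/2. 2⁻¹ ≡ 10 (mod 19), so λ ≡ 3·10 ≡ 11.
  x = λ² - 18 - 18 = 121 - 36 ≡ 9; y = λ·(18 - 9) - 1 ≡ 3. → (9, 3)
3P: (9, 3) + (18, 1). λ = (1 - 3)/(18 - 9) ≡ 17/9 mod 19. 9⁻¹ ≡ 17 (mod 19), so λ ≡ 4.
  x = λ² - 9 - 18 = 16 - 27 ≡ 8; y = λ·(9 - 8) - 3 ≡ 1. → (8, 1)
4P: (8, 1) + (18, 1). λ = (1 - 1)/(18 - 8) ≡ 0/10 mod 19. 10⁻¹ ≡ 2 (mod 19) since 10·2 = 20 ≡ 1, so λ ≡ 0.
  x = λ² - 8 - 18 = 0 - 26 ≡ 12; y = λ·(8 - 12) - 1 ≡ 18. → (12, 18)
5P: (12, 18) + (18, 1). λ = (1 - 18)/(18 - 12) ≡ 2/6 mod 19. 6⁻¹ ≡ 16 (mod 19), so λ ≡ 13.
  x = λ² - 12 - 18 = 169 - 30 ≡ 6; y = λ·(12 - 6) - 18 ≡ 3. → (6, 3)
6P: (6, 3) + (18, 1). λ = (1 - 3)/(18 - 6) ≡ 17/12 mod 19. 12⁻¹ ≡ 8 (mod 19) since 12·8 = 96 ≡ 1, so λ ≡ 3.
  x = λ² - 6 - 18 = 9 - 24 ≡ 4; y = λ·(6 - 4) - 3 ≡ 3. → (4, 3)
7P: (4, 3) + (18, 1). λ = (1 - 3)/(18 - 4) ≡ 17/14 mod 19. 14⁻¹ ≡ 15 (mod 19) since 14·15 = 210 ≡ 1, so λ ≡ 8.
  x = λ² - 4 - 18 = 64 - 22 ≡ 4; y = λ·(4 - 4) - 3 ≡ 16. → (4, 16)
8P: (4, 16) + (18, 1). λ = (1 - 16)/(18 - 4) ≡ 4/14 mod 19. 14⁻¹ ≡ 15 (mod 19) since 14·15 = 210 ≡ 1, so λ ≡ 3.
  x = λ² - 4 - 18 = 9 - 22 ≡ 6; y = λ·(4 - 6) - 16 ≡ 16. → (6, 16)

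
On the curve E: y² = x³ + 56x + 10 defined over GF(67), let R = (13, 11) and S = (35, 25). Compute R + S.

(13, 11) + (35, 25). λ = (25 - 11)/(35 - 13) ≡ 14/22 mod 67. 22⁻¹ ≡ 64 (mod 67) since 22·64 = 1408 ≡ 1, so λ ≡ 25.
  x = λ² - 13 - 35 = 625 - 48 ≡ 41; y = λ·(13 - 41) - 11 ≡ 26. → (41, 26)

(41, 26)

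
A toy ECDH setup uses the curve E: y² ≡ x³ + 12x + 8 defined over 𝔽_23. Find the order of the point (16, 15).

2P: tangent at (16, 15): λ = (3·16² + 12)/(2·15) ≡ 21/7. 7⁻¹ ≡ 10 (mod 23), so λ ≡ 21·10 ≡ 3.
  x = λ² - 16 - 16 = 9 - 32 ≡ 0; y = λ·(16 - 0) - 15 ≡ 10. → (0, 10)
3P: (0, 10) + (16, 15). λ = (15 - 10)/(16 - 0) ≡ 5/16 mod 23. 16⁻¹ ≡ 13 (mod 23) since 16·13 = 208 ≡ 1, so λ ≡ 19.
  x = λ² - 0 - 16 = 361 - 16 ≡ 0; y = λ·(0 - 0) - 10 ≡ 13. → (0, 13)
4P: (0, 13) + (16, 15). λ = (15 - 13)/(16 - 0) ≡ 2/16 mod 23. 16⁻¹ ≡ 13 (mod 23), so λ ≡ 3.
  x = λ² - 0 - 16 = 9 - 16 ≡ 16; y = λ·(0 - 16) - 13 ≡ 8. → (16, 8)
5P: (16, 8) + (16, 15): same x and y₁ ≡ -y₂, so the sum is the point at infinity.
5P = the point at infinity, so the order is 5.

5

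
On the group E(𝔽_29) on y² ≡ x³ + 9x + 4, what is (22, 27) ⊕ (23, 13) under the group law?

(6, 10)

(22, 27) + (23, 13). λ = (13 - 27)/(23 - 22) ≡ 15/1 mod 29. 1⁻¹ ≡ 1 (mod 29), so λ ≡ 15.
  x = λ² - 22 - 23 = 225 - 45 ≡ 6; y = λ·(22 - 6) - 27 ≡ 10. → (6, 10)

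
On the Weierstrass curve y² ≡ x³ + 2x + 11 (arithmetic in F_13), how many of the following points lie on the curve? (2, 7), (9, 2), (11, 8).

(2, 7): 7² ≡ 10, rhs ≡ 10 → on.
(9, 2): 2² ≡ 4, rhs ≡ 4 → on.
(11, 8): 8² ≡ 12, rhs ≡ 12 → on.

3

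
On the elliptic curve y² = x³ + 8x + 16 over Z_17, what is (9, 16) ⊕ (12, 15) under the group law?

(9, 16) + (12, 15). λ = (15 - 16)/(12 - 9) ≡ 16/3 mod 17. 3⁻¹ ≡ 6 (mod 17), so λ ≡ 11.
  x = λ² - 9 - 12 = 121 - 21 ≡ 15; y = λ·(9 - 15) - 16 ≡ 3. → (15, 3)

(15, 3)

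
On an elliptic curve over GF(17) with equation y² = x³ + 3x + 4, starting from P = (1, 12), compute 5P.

Repeated addition: build up to 5P.
2P: tangent at (1, 12): λ = (3·1² + 3)/(2·12) ≡ 6/7. 7⁻¹ ≡ 5 (mod 17) since 7·5 = 35 ≡ 1, so λ ≡ 6·5 ≡ 13.
  x = λ² - 1 - 1 = 169 - 2 ≡ 14; y = λ·(1 - 14) - 12 ≡ 6. → (14, 6)
3P: (14, 6) + (1, 12). λ = (12 - 6)/(1 - 14) ≡ 6/4 mod 17. 4⁻¹ ≡ 13 (mod 17), so λ ≡ 10.
  x = λ² - 14 - 1 = 100 - 15 ≡ 0; y = λ·(14 - 0) - 6 ≡ 15. → (0, 15)
4P: (0, 15) + (1, 12). λ = (12 - 15)/(1 - 0) ≡ 14/1 mod 17. 1⁻¹ ≡ 1 (mod 17), so λ ≡ 14.
  x = λ² - 0 - 1 = 196 - 1 ≡ 8; y = λ·(0 - 8) - 15 ≡ 9. → (8, 9)
5P: (8, 9) + (1, 12). λ = (12 - 9)/(1 - 8) ≡ 3/10 mod 17. 10⁻¹ ≡ 12 (mod 17) since 10·12 = 120 ≡ 1, so λ ≡ 2.
  x = λ² - 8 - 1 = 4 - 9 ≡ 12; y = λ·(8 - 12) - 9 ≡ 0. → (12, 0)

(12, 0)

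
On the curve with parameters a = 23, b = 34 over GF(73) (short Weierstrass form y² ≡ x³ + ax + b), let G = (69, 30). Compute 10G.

(46, 30)

Double-and-add on 10 = (1010)₂. Start with G = (69, 30) for the leading 1-bit.
double: tangent at (69, 30): λ = (3·69² + 23)/(2·30) ≡ 71/60. 60⁻¹ ≡ 28 (mod 73), so λ ≡ 71·28 ≡ 17.
  x = λ² - 69 - 69 = 289 - 138 ≡ 5; y = λ·(69 - 5) - 30 ≡ 36. → (5, 36)
double: tangent at (5, 36): λ = (3·5² + 23)/(2·36) ≡ 25/72. 72⁻¹ ≡ 72 (mod 73), so λ ≡ 25·72 ≡ 48.
  x = λ² - 5 - 5 = 2304 - 10 ≡ 31; y = λ·(5 - 31) - 36 ≡ 30. → (31, 30)
add G: (31, 30) + (69, 30). λ = (30 - 30)/(69 - 31) ≡ 0/38 mod 73. 38⁻¹ ≡ 25 (mod 73) since 38·25 = 950 ≡ 1, so λ ≡ 0.
  x = λ² - 31 - 69 = 0 - 100 ≡ 46; y = λ·(31 - 46) - 30 ≡ 43. → (46, 43)
double: tangent at (46, 43): λ = (3·46² + 23)/(2·43) ≡ 20/13. 13⁻¹ ≡ 45 (mod 73), so λ ≡ 20·45 ≡ 24.
  x = λ² - 46 - 46 = 576 - 92 ≡ 46; y = λ·(46 - 46) - 43 ≡ 30. → (46, 30)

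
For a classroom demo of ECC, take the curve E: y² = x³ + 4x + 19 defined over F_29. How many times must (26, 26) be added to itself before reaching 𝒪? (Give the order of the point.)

11

2P: tangent at (26, 26): λ = (3·26² + 4)/(2·26) ≡ 2/23. 23⁻¹ ≡ 24 (mod 29), so λ ≡ 2·24 ≡ 19.
  x = λ² - 26 - 26 = 361 - 52 ≡ 19; y = λ·(26 - 19) - 26 ≡ 20. → (19, 20)
3P: (19, 20) + (26, 26). λ = (26 - 20)/(26 - 19) ≡ 6/7 mod 29. 7⁻¹ ≡ 25 (mod 29), so λ ≡ 5.
  x = λ² - 19 - 26 = 25 - 45 ≡ 9; y = λ·(19 - 9) - 20 ≡ 1. → (9, 1)
4P: (9, 1) + (26, 26). λ = (26 - 1)/(26 - 9) ≡ 25/17 mod 29. 17⁻¹ ≡ 12 (mod 29), so λ ≡ 10.
  x = λ² - 9 - 26 = 100 - 35 ≡ 7; y = λ·(9 - 7) - 1 ≡ 19. → (7, 19)
5P: (7, 19) + (26, 26). λ = (26 - 19)/(26 - 7) ≡ 7/19 mod 29. 19⁻¹ ≡ 26 (mod 29), so λ ≡ 8.
  x = λ² - 7 - 26 = 64 - 33 ≡ 2; y = λ·(7 - 2) - 19 ≡ 21. → (2, 21)
6P: (2, 21) + (26, 26). λ = (26 - 21)/(26 - 2) ≡ 5/24 mod 29. 24⁻¹ ≡ 23 (mod 29) since 24·23 = 552 ≡ 1, so λ ≡ 28.
  x = λ² - 2 - 26 = 784 - 28 ≡ 2; y = λ·(2 - 2) - 21 ≡ 8. → (2, 8)
7P: (2, 8) + (26, 26). λ = (26 - 8)/(26 - 2) ≡ 18/24 mod 29. 24⁻¹ ≡ 23 (mod 29), so λ ≡ 8.
  x = λ² - 2 - 26 = 64 - 28 ≡ 7; y = λ·(2 - 7) - 8 ≡ 10. → (7, 10)
8P: (7, 10) + (26, 26). λ = (26 - 10)/(26 - 7) ≡ 16/19 mod 29. 19⁻¹ ≡ 26 (mod 29) since 19·26 = 494 ≡ 1, so λ ≡ 10.
  x = λ² - 7 - 26 = 100 - 33 ≡ 9; y = λ·(7 - 9) - 10 ≡ 28. → (9, 28)
9P: (9, 28) + (26, 26). λ = (26 - 28)/(26 - 9) ≡ 27/17 mod 29. 17⁻¹ ≡ 12 (mod 29), so λ ≡ 5.
  x = λ² - 9 - 26 = 25 - 35 ≡ 19; y = λ·(9 - 19) - 28 ≡ 9. → (19, 9)
10P: (19, 9) + (26, 26). λ = (26 - 9)/(26 - 19) ≡ 17/7 mod 29. 7⁻¹ ≡ 25 (mod 29), so λ ≡ 19.
  x = λ² - 19 - 26 = 361 - 45 ≡ 26; y = λ·(19 - 26) - 9 ≡ 3. → (26, 3)
11P: (26, 3) + (26, 26): same x and y₁ ≡ -y₂, so the sum is 𝒪.
11P = 𝒪, so the order is 11.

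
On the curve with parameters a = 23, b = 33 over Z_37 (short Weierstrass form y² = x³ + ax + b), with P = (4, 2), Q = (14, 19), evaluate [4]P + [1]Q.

First 4P:
Repeated addition: build up to 4P.
2P: tangent at (4, 2): λ = (3·4² + 23)/(2·2) ≡ 34/4. 4⁻¹ ≡ 28 (mod 37), so λ ≡ 34·28 ≡ 27.
  x = λ² - 4 - 4 = 729 - 8 ≡ 18; y = λ·(4 - 18) - 2 ≡ 27. → (18, 27)
3P: (18, 27) + (4, 2). λ = (2 - 27)/(4 - 18) ≡ 12/23 mod 37. 23⁻¹ ≡ 29 (mod 37), so λ ≡ 15.
  x = λ² - 18 - 4 = 225 - 22 ≡ 18; y = λ·(18 - 18) - 27 ≡ 10. → (18, 10)
4P: (18, 10) + (4, 2). λ = (2 - 10)/(4 - 18) ≡ 29/23 mod 37. 23⁻¹ ≡ 29 (mod 37), so λ ≡ 27.
  x = λ² - 18 - 4 = 729 - 22 ≡ 4; y = λ·(18 - 4) - 10 ≡ 35. → (4, 35)
4P = (4, 35).
Finally 4P + Q:
(4, 35) + (14, 19). λ = (19 - 35)/(14 - 4) ≡ 21/10 mod 37. 10⁻¹ ≡ 26 (mod 37), so λ ≡ 28.
  x = λ² - 4 - 14 = 784 - 18 ≡ 26; y = λ·(4 - 26) - 35 ≡ 15. → (26, 15)

(26, 15)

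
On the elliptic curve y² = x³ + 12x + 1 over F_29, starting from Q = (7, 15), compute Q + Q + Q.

(7, 14)

Repeated addition: build up to 3Q.
2Q: tangent at (7, 15): λ = (3·7² + 12)/(2·15) ≡ 14/1. 1⁻¹ ≡ 1 (mod 29), so λ ≡ 14·1 ≡ 14.
  x = λ² - 7 - 7 = 196 - 14 ≡ 8; y = λ·(7 - 8) - 15 ≡ 0. → (8, 0)
3Q: (8, 0) + (7, 15). λ = (15 - 0)/(7 - 8) ≡ 15/28 mod 29. 28⁻¹ ≡ 28 (mod 29) since 28·28 = 784 ≡ 1, so λ ≡ 14.
  x = λ² - 8 - 7 = 196 - 15 ≡ 7; y = λ·(8 - 7) - 0 ≡ 14. → (7, 14)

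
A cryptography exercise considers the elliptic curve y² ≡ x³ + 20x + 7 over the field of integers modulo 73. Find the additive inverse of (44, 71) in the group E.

(44, 2)

-(44, 71) = (44, -71 mod 73) = (44, 2).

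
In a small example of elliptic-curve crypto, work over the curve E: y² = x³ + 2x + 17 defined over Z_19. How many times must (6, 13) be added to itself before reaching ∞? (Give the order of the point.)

2P: tangent at (6, 13): λ = (3·6² + 2)/(2·13) ≡ 15/7. 7⁻¹ ≡ 11 (mod 19), so λ ≡ 15·11 ≡ 13.
  x = λ² - 6 - 6 = 169 - 12 ≡ 5; y = λ·(6 - 5) - 13 ≡ 0. → (5, 0)
3P: (5, 0) + (6, 13). λ = (13 - 0)/(6 - 5) ≡ 13/1 mod 19. 1⁻¹ ≡ 1 (mod 19) since 1·1 = 1 ≡ 1, so λ ≡ 13.
  x = λ² - 5 - 6 = 169 - 11 ≡ 6; y = λ·(5 - 6) - 0 ≡ 6. → (6, 6)
4P: (6, 6) + (6, 13): same x and y₁ ≡ -y₂, so the sum is ∞.
4P = ∞, so the order is 4.

4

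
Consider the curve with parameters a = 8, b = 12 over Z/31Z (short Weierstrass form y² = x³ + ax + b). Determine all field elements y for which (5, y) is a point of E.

x³ + 8x + 12 = 177 ≡ 22 (mod 31).
22 is a non-residue mod 31; no y exists.

none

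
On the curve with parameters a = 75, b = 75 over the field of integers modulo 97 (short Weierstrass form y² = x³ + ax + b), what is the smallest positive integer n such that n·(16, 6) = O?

2P: tangent at (16, 6): λ = (3·16² + 75)/(2·6) ≡ 67/12. 12⁻¹ ≡ 89 (mod 97), so λ ≡ 67·89 ≡ 46.
  x = λ² - 16 - 16 = 2116 - 32 ≡ 47; y = λ·(16 - 47) - 6 ≡ 23. → (47, 23)
3P: (47, 23) + (16, 6). λ = (6 - 23)/(16 - 47) ≡ 80/66 mod 97. 66⁻¹ ≡ 25 (mod 97), so λ ≡ 60.
  x = λ² - 47 - 16 = 3600 - 63 ≡ 45; y = λ·(47 - 45) - 23 ≡ 0. → (45, 0)
4P: (45, 0) + (16, 6). λ = (6 - 0)/(16 - 45) ≡ 6/68 mod 97. 68⁻¹ ≡ 10 (mod 97), so λ ≡ 60.
  x = λ² - 45 - 16 = 3600 - 61 ≡ 47; y = λ·(45 - 47) - 0 ≡ 74. → (47, 74)
5P: (47, 74) + (16, 6). λ = (6 - 74)/(16 - 47) ≡ 29/66 mod 97. 66⁻¹ ≡ 25 (mod 97), so λ ≡ 46.
  x = λ² - 47 - 16 = 2116 - 63 ≡ 16; y = λ·(47 - 16) - 74 ≡ 91. → (16, 91)
6P: (16, 91) + (16, 6): same x and y₁ ≡ -y₂, so the sum is O.
6P = O, so the order is 6.

6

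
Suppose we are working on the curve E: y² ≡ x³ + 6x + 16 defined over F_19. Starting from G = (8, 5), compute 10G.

(9, 18)

Double-and-add on 10 = (1010)₂. Start with G = (8, 5) for the leading 1-bit.
double: tangent at (8, 5): λ = (3·8² + 6)/(2·5) ≡ 8/10. 10⁻¹ ≡ 2 (mod 19), so λ ≡ 8·2 ≡ 16.
  x = λ² - 8 - 8 = 256 - 16 ≡ 12; y = λ·(8 - 12) - 5 ≡ 7. → (12, 7)
double: tangent at (12, 7): λ = (3·12² + 6)/(2·7) ≡ 1/14. 14⁻¹ ≡ 15 (mod 19) since 14·15 = 210 ≡ 1, so λ ≡ 1·15 ≡ 15.
  x = λ² - 12 - 12 = 225 - 24 ≡ 11; y = λ·(12 - 11) - 7 ≡ 8. → (11, 8)
add G: (11, 8) + (8, 5). λ = (5 - 8)/(8 - 11) ≡ 16/16 mod 19. 16⁻¹ ≡ 6 (mod 19), so λ ≡ 1.
  x = λ² - 11 - 8 = 1 - 19 ≡ 1; y = λ·(11 - 1) - 8 ≡ 2. → (1, 2)
double: tangent at (1, 2): λ = (3·1² + 6)/(2·2) ≡ 9/4. 4⁻¹ ≡ 5 (mod 19), so λ ≡ 9·5 ≡ 7.
  x = λ² - 1 - 1 = 49 - 2 ≡ 9; y = λ·(1 - 9) - 2 ≡ 18. → (9, 18)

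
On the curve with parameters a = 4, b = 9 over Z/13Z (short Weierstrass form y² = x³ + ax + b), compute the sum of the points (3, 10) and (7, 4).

(3, 10) + (7, 4). λ = (4 - 10)/(7 - 3) ≡ 7/4 mod 13. 4⁻¹ ≡ 10 (mod 13), so λ ≡ 5.
  x = λ² - 3 - 7 = 25 - 10 ≡ 2; y = λ·(3 - 2) - 10 ≡ 8. → (2, 8)

(2, 8)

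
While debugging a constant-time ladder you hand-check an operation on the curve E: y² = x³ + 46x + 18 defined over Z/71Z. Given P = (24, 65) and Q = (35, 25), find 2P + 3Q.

(60, 58)

First 2P:
Repeated addition: build up to 2P.
2P: tangent at (24, 65): λ = (3·24² + 46)/(2·65) ≡ 70/59. 59⁻¹ ≡ 65 (mod 71), so λ ≡ 70·65 ≡ 6.
  x = λ² - 24 - 24 = 36 - 48 ≡ 59; y = λ·(24 - 59) - 65 ≡ 9. → (59, 9)
2P = (59, 9).
Next 3Q:
Repeated addition: build up to 3Q.
2Q: tangent at (35, 25): λ = (3·35² + 46)/(2·25) ≡ 29/50. 50⁻¹ ≡ 27 (mod 71), so λ ≡ 29·27 ≡ 2.
  x = λ² - 35 - 35 = 4 - 70 ≡ 5; y = λ·(35 - 5) - 25 ≡ 35. → (5, 35)
3Q: (5, 35) + (35, 25). λ = (25 - 35)/(35 - 5) ≡ 61/30 mod 71. 30⁻¹ ≡ 45 (mod 71) since 30·45 = 1350 ≡ 1, so λ ≡ 47.
  x = λ² - 5 - 35 = 2209 - 40 ≡ 39; y = λ·(5 - 39) - 35 ≡ 0. → (39, 0)
3Q = (39, 0).
Finally 2P + 3Q:
(59, 9) + (39, 0). λ = (0 - 9)/(39 - 59) ≡ 62/51 mod 71. 51⁻¹ ≡ 39 (mod 71), so λ ≡ 4.
  x = λ² - 59 - 39 = 16 - 98 ≡ 60; y = λ·(59 - 60) - 9 ≡ 58. → (60, 58)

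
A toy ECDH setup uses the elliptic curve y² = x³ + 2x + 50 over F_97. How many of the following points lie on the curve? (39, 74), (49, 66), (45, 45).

(39, 74): 74² ≡ 44, rhs ≡ 83 → off.
(49, 66): 66² ≡ 88, rhs ≡ 39 → off.
(45, 45): 45² ≡ 85, rhs ≡ 85 → on.

1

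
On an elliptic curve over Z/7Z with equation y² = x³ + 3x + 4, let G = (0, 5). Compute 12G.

Repeated addition: build up to 12G.
2G: tangent at (0, 5): λ = (3·0² + 3)/(2·5) ≡ 3/3. 3⁻¹ ≡ 5 (mod 7), so λ ≡ 3·5 ≡ 1.
  x = λ² - 0 - 0 = 1 - 0 ≡ 1; y = λ·(0 - 1) - 5 ≡ 1. → (1, 1)
3G: (1, 1) + (0, 5). λ = (5 - 1)/(0 - 1) ≡ 4/6 mod 7. 6⁻¹ ≡ 6 (mod 7), so λ ≡ 3.
  x = λ² - 1 - 0 = 9 - 1 ≡ 1; y = λ·(1 - 1) - 1 ≡ 6. → (1, 6)
4G: (1, 6) + (0, 5). λ = (5 - 6)/(0 - 1) ≡ 6/6 mod 7. 6⁻¹ ≡ 6 (mod 7), so λ ≡ 1.
  x = λ² - 1 - 0 = 1 - 1 ≡ 0; y = λ·(1 - 0) - 6 ≡ 2. → (0, 2)
5G: (0, 2) + (0, 5): same x and y₁ ≡ -y₂, so the sum is the point at infinity.
6G: the point at infinity + (0, 5) = (0, 5) (identity).
7G: tangent at (0, 5): λ = (3·0² + 3)/(2·5) ≡ 3/3. 3⁻¹ ≡ 5 (mod 7), so λ ≡ 3·5 ≡ 1.
  x = λ² - 0 - 0 = 1 - 0 ≡ 1; y = λ·(0 - 1) - 5 ≡ 1. → (1, 1)
8G: (1, 1) + (0, 5). λ = (5 - 1)/(0 - 1) ≡ 4/6 mod 7. 6⁻¹ ≡ 6 (mod 7) since 6·6 = 36 ≡ 1, so λ ≡ 3.
  x = λ² - 1 - 0 = 9 - 1 ≡ 1; y = λ·(1 - 1) - 1 ≡ 6. → (1, 6)
9G: (1, 6) + (0, 5). λ = (5 - 6)/(0 - 1) ≡ 6/6 mod 7. 6⁻¹ ≡ 6 (mod 7), so λ ≡ 1.
  x = λ² - 1 - 0 = 1 - 1 ≡ 0; y = λ·(1 - 0) - 6 ≡ 2. → (0, 2)
10G: (0, 2) + (0, 5): same x and y₁ ≡ -y₂, so the sum is the point at infinity.
11G: the point at infinity + (0, 5) = (0, 5) (identity).
12G: tangent at (0, 5): λ = (3·0² + 3)/(2·5) ≡ 3/3. 3⁻¹ ≡ 5 (mod 7) since 3·5 = 15 ≡ 1, so λ ≡ 3·5 ≡ 1.
  x = λ² - 0 - 0 = 1 - 0 ≡ 1; y = λ·(0 - 1) - 5 ≡ 1. → (1, 1)

(1, 1)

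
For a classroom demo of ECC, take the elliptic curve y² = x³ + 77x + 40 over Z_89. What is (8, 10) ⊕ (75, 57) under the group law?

(17, 78)

(8, 10) + (75, 57). λ = (57 - 10)/(75 - 8) ≡ 47/67 mod 89. 67⁻¹ ≡ 4 (mod 89), so λ ≡ 10.
  x = λ² - 8 - 75 = 100 - 83 ≡ 17; y = λ·(8 - 17) - 10 ≡ 78. → (17, 78)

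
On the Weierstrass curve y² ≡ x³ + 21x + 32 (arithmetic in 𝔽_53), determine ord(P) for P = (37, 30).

6

2P: tangent at (37, 30): λ = (3·37² + 21)/(2·30) ≡ 47/7. 7⁻¹ ≡ 38 (mod 53), so λ ≡ 47·38 ≡ 37.
  x = λ² - 37 - 37 = 1369 - 74 ≡ 23; y = λ·(37 - 23) - 30 ≡ 11. → (23, 11)
3P: (23, 11) + (37, 30). λ = (30 - 11)/(37 - 23) ≡ 19/14 mod 53. 14⁻¹ ≡ 19 (mod 53) since 14·19 = 266 ≡ 1, so λ ≡ 43.
  x = λ² - 23 - 37 = 1849 - 60 ≡ 40; y = λ·(23 - 40) - 11 ≡ 0. → (40, 0)
4P: (40, 0) + (37, 30). λ = (30 - 0)/(37 - 40) ≡ 30/50 mod 53. 50⁻¹ ≡ 35 (mod 53), so λ ≡ 43.
  x = λ² - 40 - 37 = 1849 - 77 ≡ 23; y = λ·(40 - 23) - 0 ≡ 42. → (23, 42)
5P: (23, 42) + (37, 30). λ = (30 - 42)/(37 - 23) ≡ 41/14 mod 53. 14⁻¹ ≡ 19 (mod 53) since 14·19 = 266 ≡ 1, so λ ≡ 37.
  x = λ² - 23 - 37 = 1369 - 60 ≡ 37; y = λ·(23 - 37) - 42 ≡ 23. → (37, 23)
6P: (37, 23) + (37, 30): same x and y₁ ≡ -y₂, so the sum is 𝒪.
6P = 𝒪, so the order is 6.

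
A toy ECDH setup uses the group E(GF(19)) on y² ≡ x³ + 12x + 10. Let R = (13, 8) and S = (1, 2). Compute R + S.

(13, 8) + (1, 2). λ = (2 - 8)/(1 - 13) ≡ 13/7 mod 19. 7⁻¹ ≡ 11 (mod 19), so λ ≡ 10.
  x = λ² - 13 - 1 = 100 - 14 ≡ 10; y = λ·(13 - 10) - 8 ≡ 3. → (10, 3)

(10, 3)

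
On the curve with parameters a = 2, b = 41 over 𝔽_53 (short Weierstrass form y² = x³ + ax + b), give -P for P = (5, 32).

(5, 21)

-(5, 32) = (5, -32 mod 53) = (5, 21).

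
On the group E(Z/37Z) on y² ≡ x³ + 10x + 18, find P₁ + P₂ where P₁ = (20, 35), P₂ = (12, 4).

(31, 1)

(20, 35) + (12, 4). λ = (4 - 35)/(12 - 20) ≡ 6/29 mod 37. 29⁻¹ ≡ 23 (mod 37), so λ ≡ 27.
  x = λ² - 20 - 12 = 729 - 32 ≡ 31; y = λ·(20 - 31) - 35 ≡ 1. → (31, 1)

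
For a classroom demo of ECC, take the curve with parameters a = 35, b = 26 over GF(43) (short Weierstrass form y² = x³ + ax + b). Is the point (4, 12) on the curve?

y² = 12² ≡ 15; x³ + 35x + 26 = 230 ≡ 15 (mod 43). 15 = 15.

yes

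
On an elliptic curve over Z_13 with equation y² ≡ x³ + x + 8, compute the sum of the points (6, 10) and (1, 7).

(6, 10) + (1, 7). λ = (7 - 10)/(1 - 6) ≡ 10/8 mod 13. 8⁻¹ ≡ 5 (mod 13) since 8·5 = 40 ≡ 1, so λ ≡ 11.
  x = λ² - 6 - 1 = 121 - 7 ≡ 10; y = λ·(6 - 10) - 10 ≡ 11. → (10, 11)

(10, 11)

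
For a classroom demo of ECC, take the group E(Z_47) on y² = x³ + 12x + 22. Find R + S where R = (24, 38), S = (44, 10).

(43, 45)

(24, 38) + (44, 10). λ = (10 - 38)/(44 - 24) ≡ 19/20 mod 47. 20⁻¹ ≡ 40 (mod 47), so λ ≡ 8.
  x = λ² - 24 - 44 = 64 - 68 ≡ 43; y = λ·(24 - 43) - 38 ≡ 45. → (43, 45)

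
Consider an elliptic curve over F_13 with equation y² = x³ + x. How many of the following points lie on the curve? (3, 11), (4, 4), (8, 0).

3

(3, 11): 11² ≡ 4, rhs ≡ 4 → on.
(4, 4): 4² ≡ 3, rhs ≡ 3 → on.
(8, 0): 0² ≡ 0, rhs ≡ 0 → on.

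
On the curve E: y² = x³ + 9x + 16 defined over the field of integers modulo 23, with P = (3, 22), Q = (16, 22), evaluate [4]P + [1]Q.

(7, 10)

First 4P:
Repeated addition: build up to 4P.
2P: tangent at (3, 22): λ = (3·3² + 9)/(2·22) ≡ 13/21. 21⁻¹ ≡ 11 (mod 23) since 21·11 = 231 ≡ 1, so λ ≡ 13·11 ≡ 5.
  x = λ² - 3 - 3 = 25 - 6 ≡ 19; y = λ·(3 - 19) - 22 ≡ 13. → (19, 13)
3P: (19, 13) + (3, 22). λ = (22 - 13)/(3 - 19) ≡ 9/7 mod 23. 7⁻¹ ≡ 10 (mod 23), so λ ≡ 21.
  x = λ² - 19 - 3 = 441 - 22 ≡ 5; y = λ·(19 - 5) - 13 ≡ 5. → (5, 5)
4P: (5, 5) + (3, 22). λ = (22 - 5)/(3 - 5) ≡ 17/21 mod 23. 21⁻¹ ≡ 11 (mod 23) since 21·11 = 231 ≡ 1, so λ ≡ 3.
  x = λ² - 5 - 3 = 9 - 8 ≡ 1; y = λ·(5 - 1) - 5 ≡ 7. → (1, 7)
4P = (1, 7).
Finally 4P + Q:
(1, 7) + (16, 22). λ = (22 - 7)/(16 - 1) ≡ 15/15 mod 23. 15⁻¹ ≡ 20 (mod 23) since 15·20 = 300 ≡ 1, so λ ≡ 1.
  x = λ² - 1 - 16 = 1 - 17 ≡ 7; y = λ·(1 - 7) - 7 ≡ 10. → (7, 10)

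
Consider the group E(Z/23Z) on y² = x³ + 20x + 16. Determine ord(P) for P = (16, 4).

2P: tangent at (16, 4): λ = (3·16² + 20)/(2·4) ≡ 6/8. 8⁻¹ ≡ 3 (mod 23), so λ ≡ 6·3 ≡ 18.
  x = λ² - 16 - 16 = 324 - 32 ≡ 16; y = λ·(16 - 16) - 4 ≡ 19. → (16, 19)
3P: (16, 19) + (16, 4): same x and y₁ ≡ -y₂, so the sum is the point at infinity.
3P = the point at infinity, so the order is 3.

3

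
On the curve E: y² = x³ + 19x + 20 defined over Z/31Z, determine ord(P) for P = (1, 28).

9

2P: tangent at (1, 28): λ = (3·1² + 19)/(2·28) ≡ 22/25. 25⁻¹ ≡ 5 (mod 31), so λ ≡ 22·5 ≡ 17.
  x = λ² - 1 - 1 = 289 - 2 ≡ 8; y = λ·(1 - 8) - 28 ≡ 8. → (8, 8)
3P: (8, 8) + (1, 28). λ = (28 - 8)/(1 - 8) ≡ 20/24 mod 31. 24⁻¹ ≡ 22 (mod 31), so λ ≡ 6.
  x = λ² - 8 - 1 = 36 - 9 ≡ 27; y = λ·(8 - 27) - 8 ≡ 2. → (27, 2)
4P: (27, 2) + (1, 28). λ = (28 - 2)/(1 - 27) ≡ 26/5 mod 31. 5⁻¹ ≡ 25 (mod 31), so λ ≡ 30.
  x = λ² - 27 - 1 = 900 - 28 ≡ 4; y = λ·(27 - 4) - 2 ≡ 6. → (4, 6)
5P: (4, 6) + (1, 28). λ = (28 - 6)/(1 - 4) ≡ 22/28 mod 31. 28⁻¹ ≡ 10 (mod 31), so λ ≡ 3.
  x = λ² - 4 - 1 = 9 - 5 ≡ 4; y = λ·(4 - 4) - 6 ≡ 25. → (4, 25)
6P: (4, 25) + (1, 28). λ = (28 - 25)/(1 - 4) ≡ 3/28 mod 31. 28⁻¹ ≡ 10 (mod 31), so λ ≡ 30.
  x = λ² - 4 - 1 = 900 - 5 ≡ 27; y = λ·(4 - 27) - 25 ≡ 29. → (27, 29)
7P: (27, 29) + (1, 28). λ = (28 - 29)/(1 - 27) ≡ 30/5 mod 31. 5⁻¹ ≡ 25 (mod 31) since 5·25 = 125 ≡ 1, so λ ≡ 6.
  x = λ² - 27 - 1 = 36 - 28 ≡ 8; y = λ·(27 - 8) - 29 ≡ 23. → (8, 23)
8P: (8, 23) + (1, 28). λ = (28 - 23)/(1 - 8) ≡ 5/24 mod 31. 24⁻¹ ≡ 22 (mod 31), so λ ≡ 17.
  x = λ² - 8 - 1 = 289 - 9 ≡ 1; y = λ·(8 - 1) - 23 ≡ 3. → (1, 3)
9P: (1, 3) + (1, 28): same x and y₁ ≡ -y₂, so the sum is O.
9P = O, so the order is 9.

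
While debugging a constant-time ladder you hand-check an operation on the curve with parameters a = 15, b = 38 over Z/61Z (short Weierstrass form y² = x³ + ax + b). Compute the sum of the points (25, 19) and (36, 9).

(22, 6)

(25, 19) + (36, 9). λ = (9 - 19)/(36 - 25) ≡ 51/11 mod 61. 11⁻¹ ≡ 50 (mod 61), so λ ≡ 49.
  x = λ² - 25 - 36 = 2401 - 61 ≡ 22; y = λ·(25 - 22) - 19 ≡ 6. → (22, 6)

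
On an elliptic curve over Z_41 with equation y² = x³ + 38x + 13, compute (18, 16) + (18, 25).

The two points share x = 18 and their y-coordinates satisfy 16 + 25 ≡ 0 (mod 41), so they are inverses. Their sum is O.

O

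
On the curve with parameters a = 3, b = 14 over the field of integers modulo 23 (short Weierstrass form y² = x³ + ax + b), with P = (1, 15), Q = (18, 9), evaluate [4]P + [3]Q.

(20, 1)

First 4P:
Repeated addition: build up to 4P.
2P: tangent at (1, 15): λ = (3·1² + 3)/(2·15) ≡ 6/7. 7⁻¹ ≡ 10 (mod 23), so λ ≡ 6·10 ≡ 14.
  x = λ² - 1 - 1 = 196 - 2 ≡ 10; y = λ·(1 - 10) - 15 ≡ 20. → (10, 20)
3P: (10, 20) + (1, 15). λ = (15 - 20)/(1 - 10) ≡ 18/14 mod 23. 14⁻¹ ≡ 5 (mod 23), so λ ≡ 21.
  x = λ² - 10 - 1 = 441 - 11 ≡ 16; y = λ·(10 - 16) - 20 ≡ 15. → (16, 15)
4P: (16, 15) + (1, 15). λ = (15 - 15)/(1 - 16) ≡ 0/8 mod 23. 8⁻¹ ≡ 3 (mod 23) since 8·3 = 24 ≡ 1, so λ ≡ 0.
  x = λ² - 16 - 1 = 0 - 17 ≡ 6; y = λ·(16 - 6) - 15 ≡ 8. → (6, 8)
4P = (6, 8).
Next 3Q:
Repeated addition: build up to 3Q.
2Q: tangent at (18, 9): λ = (3·18² + 3)/(2·9) ≡ 9/18. 18⁻¹ ≡ 9 (mod 23) since 18·9 = 162 ≡ 1, so λ ≡ 9·9 ≡ 12.
  x = λ² - 18 - 18 = 144 - 36 ≡ 16; y = λ·(18 - 16) - 9 ≡ 15. → (16, 15)
3Q: (16, 15) + (18, 9). λ = (9 - 15)/(18 - 16) ≡ 17/2 mod 23. 2⁻¹ ≡ 12 (mod 23), so λ ≡ 20.
  x = λ² - 16 - 18 = 400 - 34 ≡ 21; y = λ·(16 - 21) - 15 ≡ 0. → (21, 0)
3Q = (21, 0).
Finally 4P + 3Q:
(6, 8) + (21, 0). λ = (0 - 8)/(21 - 6) ≡ 15/15 mod 23. 15⁻¹ ≡ 20 (mod 23) since 15·20 = 300 ≡ 1, so λ ≡ 1.
  x = λ² - 6 - 21 = 1 - 27 ≡ 20; y = λ·(6 - 20) - 8 ≡ 1. → (20, 1)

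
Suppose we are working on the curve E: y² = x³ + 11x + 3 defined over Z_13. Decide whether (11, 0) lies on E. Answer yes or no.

y² = 0² ≡ 0; x³ + 11x + 3 = 1455 ≡ 12 (mod 13). 0 ≠ 12.

no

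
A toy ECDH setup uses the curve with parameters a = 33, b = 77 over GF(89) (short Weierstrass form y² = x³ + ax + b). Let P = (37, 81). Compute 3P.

Repeated addition: build up to 3P.
2P: tangent at (37, 81): λ = (3·37² + 33)/(2·81) ≡ 46/73. 73⁻¹ ≡ 50 (mod 89), so λ ≡ 46·50 ≡ 75.
  x = λ² - 37 - 37 = 5625 - 74 ≡ 33; y = λ·(37 - 33) - 81 ≡ 41. → (33, 41)
3P: (33, 41) + (37, 81). λ = (81 - 41)/(37 - 33) ≡ 40/4 mod 89. 4⁻¹ ≡ 67 (mod 89) since 4·67 = 268 ≡ 1, so λ ≡ 10.
  x = λ² - 33 - 37 = 100 - 70 ≡ 30; y = λ·(33 - 30) - 41 ≡ 78. → (30, 78)

(30, 78)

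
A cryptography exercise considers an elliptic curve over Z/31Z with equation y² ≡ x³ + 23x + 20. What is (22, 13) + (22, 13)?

(26, 20)

tangent at (22, 13): λ = (3·22² + 23)/(2·13) ≡ 18/26. 26⁻¹ ≡ 6 (mod 31) since 26·6 = 156 ≡ 1, so λ ≡ 18·6 ≡ 15.
  x = λ² - 22 - 22 = 225 - 44 ≡ 26; y = λ·(22 - 26) - 13 ≡ 20. → (26, 20)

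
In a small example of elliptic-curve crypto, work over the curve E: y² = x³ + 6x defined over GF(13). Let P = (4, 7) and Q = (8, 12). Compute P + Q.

(4, 7) + (8, 12). λ = (12 - 7)/(8 - 4) ≡ 5/4 mod 13. 4⁻¹ ≡ 10 (mod 13) since 4·10 = 40 ≡ 1, so λ ≡ 11.
  x = λ² - 4 - 8 = 121 - 12 ≡ 5; y = λ·(4 - 5) - 7 ≡ 8. → (5, 8)

(5, 8)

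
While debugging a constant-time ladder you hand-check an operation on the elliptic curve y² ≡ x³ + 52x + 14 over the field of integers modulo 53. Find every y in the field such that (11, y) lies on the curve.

3, 50

x³ + 52x + 14 = 1917 ≡ 9 (mod 53).
Square roots of 9 mod 53: 3 and 50 (since 3² = 9 ≡ 9).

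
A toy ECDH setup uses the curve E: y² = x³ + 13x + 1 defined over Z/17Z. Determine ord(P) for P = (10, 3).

2P: tangent at (10, 3): λ = (3·10² + 13)/(2·3) ≡ 7/6. 6⁻¹ ≡ 3 (mod 17) since 6·3 = 18 ≡ 1, so λ ≡ 7·3 ≡ 4.
  x = λ² - 10 - 10 = 16 - 20 ≡ 13; y = λ·(10 - 13) - 3 ≡ 2. → (13, 2)
3P: (13, 2) + (10, 3). λ = (3 - 2)/(10 - 13) ≡ 1/14 mod 17. 14⁻¹ ≡ 11 (mod 17), so λ ≡ 11.
  x = λ² - 13 - 10 = 121 - 23 ≡ 13; y = λ·(13 - 13) - 2 ≡ 15. → (13, 15)
4P: (13, 15) + (10, 3). λ = (3 - 15)/(10 - 13) ≡ 5/14 mod 17. 14⁻¹ ≡ 11 (mod 17), so λ ≡ 4.
  x = λ² - 13 - 10 = 16 - 23 ≡ 10; y = λ·(13 - 10) - 15 ≡ 14. → (10, 14)
5P: (10, 14) + (10, 3): same x and y₁ ≡ -y₂, so the sum is 𝒪.
5P = 𝒪, so the order is 5.

5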